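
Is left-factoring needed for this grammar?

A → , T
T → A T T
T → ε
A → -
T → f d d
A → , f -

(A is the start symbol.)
Yes, A has productions with common prefix ','

Left-factoring is needed when two productions for the same non-terminal
share a common prefix on the right-hand side.

Productions for A:
  A → , T
  A → -
  A → , f -
Productions for T:
  T → A T T
  T → ε
  T → f d d

Found common prefix ',' in productions for A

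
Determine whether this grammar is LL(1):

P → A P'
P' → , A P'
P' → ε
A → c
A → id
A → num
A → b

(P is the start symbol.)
Yes, the grammar is LL(1).

Relevant sets:
  FOLLOW(P') = { $ }

For P':
  PREDICT(P' → ',' A P') = { ',' }
  PREDICT(P' → ε) = { $ }
For A:
  PREDICT(A → c) = { 'c' }
  PREDICT(A → id) = { 'id' }
  PREDICT(A → num) = { 'num' }
  PREDICT(A → b) = { 'b' }
P has a single production, so nothing to check there.

All predict sets are disjoint. The grammar IS LL(1).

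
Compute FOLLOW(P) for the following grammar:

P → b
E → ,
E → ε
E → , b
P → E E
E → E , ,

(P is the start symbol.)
To compute FOLLOW(P), find every occurrence of P on a right-hand side N → α P β: add FIRST(β) \ {ε}, and if β is empty or nullable also add FOLLOW(N). Iterate to a fixed point.

P is the start symbol, so $ ∈ FOLLOW(P).
P does not occur on any right-hand side.

Taking the union: FOLLOW(P) = { $ }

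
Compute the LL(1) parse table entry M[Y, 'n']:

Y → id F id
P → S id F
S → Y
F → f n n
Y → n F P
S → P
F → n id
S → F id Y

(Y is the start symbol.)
Y → n F P

To find M[Y, 'n'], we find productions for Y where 'n' is in the predict set (PREDICT(N → α) = (FIRST(α) \ {ε}) ∪ (FOLLOW(N) if α ⇒* ε)).

Y → id F id: PREDICT = { 'id' }
Y → n F P: PREDICT = { 'n' }
  'n' is in predict set, so this production goes in M[Y, 'n']

M[Y, 'n'] = Y → n F P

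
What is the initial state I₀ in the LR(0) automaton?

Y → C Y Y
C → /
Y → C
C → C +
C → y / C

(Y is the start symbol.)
First, augment the grammar with Y' → Y
I₀ = CLOSURE({ [Y' → . Y] }):
  [Y' → . Y] has the dot before Y: add [Y → . C Y Y], [Y → . C]
  [Y → . C Y Y] has the dot before C: add [C → . /], [C → . C +], [C → . y / C]
No further items can be added.

I₀ = { [C → . /], [C → . C +], [C → . y / C], [Y → . C Y Y], [Y → . C], [Y' → . Y] }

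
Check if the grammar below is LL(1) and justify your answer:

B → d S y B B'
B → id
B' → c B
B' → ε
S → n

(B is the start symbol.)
No. Predict set conflict for B': { 'c' }

Relevant sets:
  FOLLOW(B') = { $, 'c' }

For B:
  PREDICT(B → d S y B B') = { 'd' }
  PREDICT(B → id) = { 'id' }
For B':
  PREDICT(B' → c B) = { 'c' }
  PREDICT(B' → ε) = { $, 'c' }
S has a single production, so nothing to check there.

Conflict found: Predict set conflict for B': { 'c' }
The grammar is NOT LL(1).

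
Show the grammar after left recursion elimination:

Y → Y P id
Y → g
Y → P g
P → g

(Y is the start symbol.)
Y → g Y'
Y → P g Y'
Y' → P id Y'
Y' → ε
P → g

Y is directly left-recursive. The standard transformation for
  A → A α₁ | ... | A α_m | β₁ | ... | β_n
is
  A  → β₁ A' | ... | β_n A'
  A' → α₁ A' | ... | α_m A' | ε

Y → g becomes Y → g Y'
Y → P g becomes Y → P g Y'
Y → Y P id becomes Y' → P id Y'
Add Y' → ε

Productions for other non-terminals are unchanged:
  P → g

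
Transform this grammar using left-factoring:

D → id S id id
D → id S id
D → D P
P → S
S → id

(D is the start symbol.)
Left-factoring transforms A → αβ₁ | αβ₂ into A → αA' and A' → β₁ | β₂
(α is the longest common prefix among the alternatives). Repeat until
no nonterminal has two alternatives with a common prefix.

Round 1: D has alternatives sharing prefix 'id S id'. Introduce D': D → id S id D'
  Add: D' → id
  Add: D' → ε

No remaining common prefixes — done.

Resulting grammar:
D → id S id D'
D' → id
D' → ε
D → D P
P → S
S → id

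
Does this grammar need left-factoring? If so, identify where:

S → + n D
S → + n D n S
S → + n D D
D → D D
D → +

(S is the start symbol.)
Yes, S has productions with common prefix '+ n D'

Left-factoring is needed when two productions for the same non-terminal
share a common prefix on the right-hand side.

Productions for S:
  S → + n D
  S → + n D n S
  S → + n D D
Productions for D:
  D → D D
  D → +

Found common prefix '+ n D' in productions for S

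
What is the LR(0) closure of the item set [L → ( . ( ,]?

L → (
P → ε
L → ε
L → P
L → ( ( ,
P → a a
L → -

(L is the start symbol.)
{ [L → ( . ( ,] }

To compute CLOSURE, for each item [A → α.Bβ] where B is a non-terminal, add [B → .γ] for all productions B → γ; repeat for the newly added items until nothing changes.

Start with: [L → ( . ( ,]
The dot precedes the terminal '(', so nothing is added.

CLOSURE = { [L → ( . ( ,] }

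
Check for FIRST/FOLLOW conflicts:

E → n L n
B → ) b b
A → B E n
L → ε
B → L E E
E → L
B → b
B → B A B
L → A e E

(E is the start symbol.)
Yes. E → n L n with FOLLOW(E) on { 'n' }; B → ')' b b with FOLLOW(B) on { ')' }; B → b with FOLLOW(B) on { 'b' }; B → B A B with FOLLOW(B) on { ')', 'b', 'n' }; L → A e E with FOLLOW(L) on { ')', 'b', 'n' }

A FIRST/FOLLOW conflict occurs when a non-terminal N has a nullable alternative N → β (β ⇒* ε) and another alternative N → α with FIRST(α) ∩ FOLLOW(N) ≠ ∅: on such a lookahead the parser cannot decide between expanding α and letting N vanish via β.

Nullable non-terminals: B, E, L.
FIRST sets used below: FIRST(L) = { ')', 'b', 'n', ε }, FIRST(E) = { ')', 'b', 'n', ε }, FIRST(B) = { ')', 'b', 'n', ε }, FIRST(A) = { ')', 'b', 'n' }

B: nullable alternative(s) B → L E E; FOLLOW(B) = { ')', 'b', 'n' }
  B → ) b b: FIRST \ {ε} = { ')' } — overlaps FOLLOW(B) on { ')' }: CONFLICT
  B → L E E: FIRST \ {ε} = { ')', 'b', 'n' } — this is the only nullable alternative, skip
  B → b: FIRST \ {ε} = { 'b' } — overlaps FOLLOW(B) on { 'b' }: CONFLICT
  B → B A B: FIRST \ {ε} = { ')', 'b', 'n' } — overlaps FOLLOW(B) on { ')', 'b', 'n' }: CONFLICT

E: nullable alternative(s) E → L; FOLLOW(E) = { $, ')', 'b', 'n' }
  E → n L n: FIRST \ {ε} = { 'n' } — overlaps FOLLOW(E) on { 'n' }: CONFLICT
  E → L: FIRST \ {ε} = { ')', 'b', 'n' } — this is the only nullable alternative, skip

L: nullable alternative(s) L → ε; FOLLOW(L) = { $, ')', 'b', 'n' }
  L → ε: FIRST \ {ε} = { } — this is the only nullable alternative, skip
  L → A e E: FIRST \ {ε} = { ')', 'b', 'n' } — overlaps FOLLOW(L) on { ')', 'b', 'n' }: CONFLICT

A has no nullable alternative, so no FIRST/FOLLOW check is needed there.

So the grammar has 5 FIRST/FOLLOW conflicts (marked CONFLICT above).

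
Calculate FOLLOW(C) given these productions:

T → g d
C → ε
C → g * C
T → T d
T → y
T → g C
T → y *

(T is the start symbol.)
{ $, 'd' }

To compute FOLLOW(C), find every occurrence of C on a right-hand side N → α C β: add FIRST(β) \ {ε}, and if β is empty or nullable also add FOLLOW(N). Iterate to a fixed point.

In C → g * C: C is at the end; this adds FOLLOW(C) to itself — nothing new
In T → g C: C is at the end, add FOLLOW(T)

The FOLLOW sets referred to above (computed the same way, to a fixed point):
  FOLLOW(T) = { $, 'd' }

Taking the union: FOLLOW(C) = { $, 'd' }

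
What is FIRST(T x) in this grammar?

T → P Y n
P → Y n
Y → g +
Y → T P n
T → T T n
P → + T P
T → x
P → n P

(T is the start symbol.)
FIRST sets of the non-terminals involved (from the grammar, by fixed-point iteration):
  FIRST(T) = { '+', 'g', 'n', 'x' }

To compute FIRST(T x), process the symbols left to right:
Symbol T is a non-terminal. Add FIRST(T) \ {ε} = { '+', 'g', 'n', 'x' }
T is not nullable (ε ∉ FIRST(T)), so stop here.
FIRST(T x) = { '+', 'g', 'n', 'x' }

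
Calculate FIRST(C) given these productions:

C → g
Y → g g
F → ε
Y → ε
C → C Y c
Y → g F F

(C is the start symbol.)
{ 'g' }

From C → g:
  - g is a terminal: add 'g' and stop
From C → C Y c:
  - C is the symbol being defined: contributes nothing new
    C is not nullable, so stop

Collecting: FIRST(C) = { 'g' }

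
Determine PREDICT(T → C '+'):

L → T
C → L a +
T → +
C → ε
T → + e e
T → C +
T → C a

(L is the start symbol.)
{ '+', 'a' }

PREDICT(T → C '+') = (FIRST(RHS) \ {ε}) ∪ (FOLLOW(T) if ε ∈ FIRST(RHS), i.e. RHS ⇒* ε)
FIRST(C) = { '+', 'a', ε }
FIRST(C '+') = { '+', 'a' }
ε ∉ FIRST(C '+'), so FOLLOW(T) is not added.
PREDICT(T → C '+') = { '+', 'a' }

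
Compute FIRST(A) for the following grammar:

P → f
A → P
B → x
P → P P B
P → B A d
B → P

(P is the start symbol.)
{ 'f', 'x' }

FIRST sets of the other non-terminals involved (by the same procedure, iterated to a fixed point):
  FIRST(P) = { 'f', 'x' }

From A → P:
  - P is a non-terminal: add FIRST(P) \ {ε} = { 'f', 'x' }
    P is not nullable, so stop

Collecting: FIRST(A) = { 'f', 'x' }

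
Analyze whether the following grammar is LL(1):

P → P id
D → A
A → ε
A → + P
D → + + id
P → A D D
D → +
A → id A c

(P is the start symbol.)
A grammar is LL(1) if for each non-terminal N with multiple productions, the predict sets of those productions are pairwise disjoint, where PREDICT(N → α) = (FIRST(α) \ {ε}) ∪ (FOLLOW(N) if α ⇒* ε).

Relevant sets:
  FIRST(P) = { '+', 'id', ε }
  FIRST(A) = { '+', 'id', ε }
  FIRST(D) = { '+', 'id', ε }
  FOLLOW(P) = { $, '+', 'c', 'id' }
  FOLLOW(D) = { $, '+', 'c', 'id' }
  FOLLOW(A) = { $, '+', 'c', 'id' }

For P:
  PREDICT(P → P id) = { '+', 'id' }
  PREDICT(P → A D D) = { $, '+', 'c', 'id' }
For D:
  PREDICT(D → A) = { $, '+', 'c', 'id' }
  PREDICT(D → '+' '+' id) = { '+' }
  PREDICT(D → '+') = { '+' }
For A:
  PREDICT(A → ε) = { $, '+', 'c', 'id' }
  PREDICT(A → '+' P) = { '+' }
  PREDICT(A → id A c) = { 'id' }

Conflict found: Predict set conflict for P: { '+', 'id' }
The grammar is NOT LL(1).

Answer: No. Predict set conflict for P: { '+', 'id' }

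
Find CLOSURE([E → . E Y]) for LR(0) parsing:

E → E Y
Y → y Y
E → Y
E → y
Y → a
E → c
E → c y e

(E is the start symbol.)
To compute CLOSURE, for each item [A → α.Bβ] where B is a non-terminal, add [B → .γ] for all productions B → γ; repeat for the newly added items until nothing changes.

Start with: [E → . E Y]
  [E → . E Y] has the dot before E: add [E → . Y], [E → . y], [E → . c], [E → . c y e]
  [E → . Y] has the dot before Y: add [Y → . y Y], [Y → . a]
No further items can be added.

CLOSURE = { [E → . E Y], [E → . Y], [E → . c y e], [E → . c], [E → . y], [Y → . a], [Y → . y Y] }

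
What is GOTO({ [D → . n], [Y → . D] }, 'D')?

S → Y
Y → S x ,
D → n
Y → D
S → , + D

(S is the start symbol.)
GOTO(I, 'D') = CLOSURE({ [A → αX.β] : [A → α.Xβ] ∈ I, X = 'D' })

Items with dot before 'D', with the dot advanced:
  [Y → . D] → [Y → D .]
Closure adds nothing (no advanced item has the dot before a non-terminal).

GOTO = { [Y → D .] }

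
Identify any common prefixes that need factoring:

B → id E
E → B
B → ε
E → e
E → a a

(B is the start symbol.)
Left-factoring is needed when two productions for the same non-terminal
share a common prefix on the right-hand side.

Productions for B:
  B → id E
  B → ε
Productions for E:
  E → B
  E → e
  E → a a

No common prefixes found.

Answer: No, left-factoring is not needed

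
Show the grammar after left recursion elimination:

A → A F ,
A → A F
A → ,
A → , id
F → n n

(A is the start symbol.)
A is directly left-recursive. The standard transformation for
  A → A α₁ | ... | A α_m | β₁ | ... | β_n
is
  A  → β₁ A' | ... | β_n A'
  A' → α₁ A' | ... | α_m A' | ε

A → , becomes A → , A'
A → , id becomes A → , id A'
A → A F , becomes A' → F , A'
A → A F becomes A' → F A'
Add A' → ε

Productions for other non-terminals are unchanged:
  F → n n

Resulting grammar:
A → , A'
A → , id A'
A' → F , A'
A' → F A'
A' → ε
F → n n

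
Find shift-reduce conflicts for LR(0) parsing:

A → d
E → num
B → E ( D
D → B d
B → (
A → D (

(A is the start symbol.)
A shift-reduce conflict occurs when an LR(0) state has both:
  - a complete (reduce) item [A → α .] (dot at the end), and
  - a shift item [B → β . c γ] (dot before a terminal).

Augment with A' → A and build the canonical LR(0) collection (I0 = CLOSURE({[A' → . A]}), then GOTO on every symbol after a dot until no new states appear). It has 12 states:
  I0: { [A → . D (], [A → . d], [A' → . A], [B → . (], [B → . E ( D], [D → . B d], [E → . num] }  — shift
  I1: { [B → ( .] }  — reduce
  I2: { [A' → A .] }  — accept
  I3: { [D → B . d] }  — shift
  I4: { [A → D . (] }  — shift
  I5: { [B → E . ( D] }  — shift
  I6: { [A → d .] }  — reduce
  I7: { [E → num .] }  — reduce
  I8: { [B → . (], [B → . E ( D], [B → E ( . D], [D → . B d], [E → . num] }  — shift
  I9: { [B → E ( D .] }  — reduce
  I10: { [A → D ( .] }  — reduce
  I11: { [D → B d .] }  — reduce

No state contains both a complete item and a shift item.

Answer: No shift-reduce conflicts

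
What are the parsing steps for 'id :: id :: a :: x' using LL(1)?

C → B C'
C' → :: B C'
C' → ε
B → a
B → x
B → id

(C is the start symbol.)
LL(1) parsing maintains a stack (initially the start symbol over $) and the input. At each step: if the stack top is a terminal, match it against the current input token; if it is a non-terminal N, replace it with the RHS of M[N, lookahead] (the unique production whose predict set contains the lookahead).

Stack is shown with the top on the left.

Stack      Input                 Action
---------------------------------------
C $        id :: id :: a :: x $  output C → B C'
B C' $     id :: id :: a :: x $  output B → id
id C' $    id :: id :: a :: x $  match 'id'
C' $       :: id :: a :: x $     output C' → :: B C'
:: B C' $  :: id :: a :: x $     match '::'
B C' $     id :: a :: x $        output B → id
id C' $    id :: a :: x $        match 'id'
C' $       :: a :: x $           output C' → :: B C'
:: B C' $  :: a :: x $           match '::'
B C' $     a :: x $              output B → a
a C' $     a :: x $              match 'a'
C' $       :: x $                output C' → :: B C'
:: B C' $  :: x $                match '::'
B C' $     x $                   output B → x
x C' $     x $                   match 'x'
C' $       $                     output C' → ε
$          $                     accept

The string is accepted.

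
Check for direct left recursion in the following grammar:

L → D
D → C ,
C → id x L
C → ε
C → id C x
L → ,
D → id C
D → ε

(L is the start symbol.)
L → D: starts with D
D → C ,: starts with C
C → id x L: starts with id
C → ε: starts with ε
C → id C x: starts with id
L → ,: starts with ','
D → id C: starts with id
D → ε: starts with ε

No direct left recursion found.

Answer: No direct left recursion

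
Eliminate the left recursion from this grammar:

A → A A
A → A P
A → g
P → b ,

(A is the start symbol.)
A is directly left-recursive. The standard transformation for
  A → A α₁ | ... | A α_m | β₁ | ... | β_n
is
  A  → β₁ A' | ... | β_n A'
  A' → α₁ A' | ... | α_m A' | ε

A → g becomes A → g A'
A → A A becomes A' → A A'
A → A P becomes A' → P A'
Add A' → ε

Productions for other non-terminals are unchanged:
  P → b ,

Resulting grammar:
A → g A'
A' → A A'
A' → P A'
A' → ε
P → b ,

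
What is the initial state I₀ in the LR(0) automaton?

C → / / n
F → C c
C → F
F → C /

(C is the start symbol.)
First, augment the grammar with C' → C
I₀ = CLOSURE({ [C' → . C] }):
  [C' → . C] has the dot before C: add [C → . / / n], [C → . F]
  [C → . F] has the dot before F: add [F → . C c], [F → . C /]
No further items can be added.

I₀ = { [C → . / / n], [C → . F], [C' → . C], [F → . C /], [F → . C c] }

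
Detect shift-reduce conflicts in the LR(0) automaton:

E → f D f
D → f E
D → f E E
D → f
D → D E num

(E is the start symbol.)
Yes — I4: [D → f .] vs [E → . f D f]; I5: [D → f E .] vs [E → . f D f]; I8: [E → f D f .] vs [D → . f]

Augment with E' → E and build the canonical LR(0) collection (I0 = CLOSURE({[E' → . E]}), then GOTO on every symbol after a dot until no new states appear). It has 10 states:
  I0: { [E → . f D f], [E' → . E] }  — shift
  I1: { [E' → E .] }  — accept
  I2: { [D → . D E num], [D → . f E E], [D → . f E], [D → . f], [E → f . D f] }  — shift
  I3: { [D → D . E num], [E → . f D f], [E → f D . f] }  — shift
  I4: { [D → f . E E], [D → f . E], [D → f .], [E → . f D f] }  — shift, reduce
  I5: { [D → f E . E], [D → f E .], [E → . f D f] }  — shift, reduce
  I6: { [D → f E E .] }  — reduce
  I7: { [D → D E . num] }  — shift
  I8: { [D → . D E num], [D → . f E E], [D → . f E], [D → . f], [E → f . D f], [E → f D f .] }  — shift, reduce
  I9: { [D → D E num .] }  — reduce

I4 contains reduce item [D → f .] and shift item [E → . f D f] — shift-reduce conflict.
I5 contains reduce item [D → f E .] and shift item [E → . f D f] — shift-reduce conflict.
I8 contains reduce item [E → f D f .] and shift items [D → . f], [D → . f E], [D → . f E E] — shift-reduce conflict.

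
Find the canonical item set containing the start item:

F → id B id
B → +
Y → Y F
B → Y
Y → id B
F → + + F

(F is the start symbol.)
{ [F → . + + F], [F → . id B id], [F' → . F] }

First, augment the grammar with F' → F
I₀ = CLOSURE({ [F' → . F] }):
  [F' → . F] has the dot before F: add [F → . id B id], [F → . + + F]
No further items can be added.

I₀ = { [F → . + + F], [F → . id B id], [F' → . F] }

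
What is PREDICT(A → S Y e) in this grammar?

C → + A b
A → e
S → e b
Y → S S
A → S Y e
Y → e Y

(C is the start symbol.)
{ 'e' }

PREDICT(A → S Y e) = (FIRST(RHS) \ {ε}) ∪ (FOLLOW(A) if ε ∈ FIRST(RHS), i.e. RHS ⇒* ε)
FIRST(S) = { 'e' }
FIRST(S Y e) = { 'e' }
ε ∉ FIRST(S Y e), so FOLLOW(A) is not added.
PREDICT(A → S Y e) = { 'e' }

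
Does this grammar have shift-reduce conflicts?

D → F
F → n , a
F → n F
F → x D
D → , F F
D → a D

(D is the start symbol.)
No shift-reduce conflicts

A shift-reduce conflict occurs when an LR(0) state has both:
  - a complete (reduce) item [A → α .] (dot at the end), and
  - a shift item [B → β . c γ] (dot before a terminal).

Augment with D' → D and build the canonical LR(0) collection (I0 = CLOSURE({[D' → . D]}), then GOTO on every symbol after a dot until no new states appear). It has 14 states:
  I0: { [D → . , F F], [D → . F], [D → . a D], [D' → . D], [F → . n , a], [F → . n F], [F → . x D] }  — shift
  I1: { [D → , . F F], [F → . n , a], [F → . n F], [F → . x D] }  — shift
  I2: { [D' → D .] }  — accept
  I3: { [D → F .] }  — reduce
  I4: { [D → . , F F], [D → . F], [D → . a D], [D → a . D], [F → . n , a], [F → . n F], [F → . x D] }  — shift
  I5: { [F → . n , a], [F → . n F], [F → . x D], [F → n . , a], [F → n . F] }  — shift
  I6: { [D → . , F F], [D → . F], [D → . a D], [F → . n , a], [F → . n F], [F → . x D], [F → x . D] }  — shift
  I7: { [F → x D .] }  — reduce
  I8: { [F → n , . a] }  — shift
  I9: { [F → n F .] }  — reduce
  I10: { [F → n , a .] }  — reduce
  I11: { [D → a D .] }  — reduce
  I12: { [D → , F . F], [F → . n , a], [F → . n F], [F → . x D] }  — shift
  I13: { [D → , F F .] }  — reduce

No state contains both a complete item and a shift item.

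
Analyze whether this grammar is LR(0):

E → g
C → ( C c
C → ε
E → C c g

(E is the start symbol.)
No. Shift-reduce conflict between [C → .] and [C → . ( C c]

A grammar is LR(0) if no state in the canonical LR(0) collection has:
  - both a shift item (dot before a terminal) and a complete item (shift-reduce conflict), or
  - two or more complete items (reduce-reduce conflict; the accept item [E' → E .] counts as a complete item here).

Augment with E' → E and build the canonical LR(0) collection (I0 = CLOSURE({[E' → . E]}), then GOTO on every symbol after a dot until no new states appear). It has 9 states:
  I0: { [C → . ( C c], [C → .], [E → . C c g], [E → . g], [E' → . E] }  — shift, reduce
  I1: { [C → ( . C c], [C → . ( C c], [C → .] }  — shift, reduce
  I2: { [E → C . c g] }  — shift
  I3: { [E' → E .] }  — accept
  I4: { [E → g .] }  — reduce
  I5: { [E → C c . g] }  — shift
  I6: { [E → C c g .] }  — reduce
  I7: { [C → ( C . c] }  — shift
  I8: { [C → ( C c .] }  — reduce

Conflict in state I0:
  Shift-reduce conflict between [C → .] and [C → . ( C c]
So the grammar is NOT LR(0).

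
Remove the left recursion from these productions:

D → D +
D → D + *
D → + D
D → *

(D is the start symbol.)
D → + D D'
D → * D'
D' → + D'
D' → + * D'
D' → ε

D is directly left-recursive. The standard transformation for
  A → A α₁ | ... | A α_m | β₁ | ... | β_n
is
  A  → β₁ A' | ... | β_n A'
  A' → α₁ A' | ... | α_m A' | ε

D → + D becomes D → + D D'
D → * becomes D → * D'
D → D + becomes D' → + D'
D → D + * becomes D' → + * D'
Add D' → ε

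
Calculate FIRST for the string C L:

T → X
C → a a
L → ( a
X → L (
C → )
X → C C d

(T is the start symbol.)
{ ')', 'a' }

FIRST sets of the non-terminals involved (from the grammar, by fixed-point iteration):
  FIRST(C) = { ')', 'a' }

To compute FIRST(C L), process the symbols left to right:
Symbol C is a non-terminal. Add FIRST(C) \ {ε} = { ')', 'a' }
C is not nullable (ε ∉ FIRST(C)), so stop here.
FIRST(C L) = { ')', 'a' }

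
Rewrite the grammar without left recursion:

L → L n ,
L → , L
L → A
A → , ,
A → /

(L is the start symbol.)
L → , L L'
L → A L'
L' → n , L'
L' → ε
A → , ,
A → /

L is directly left-recursive. The standard transformation for
  A → A α₁ | ... | A α_m | β₁ | ... | β_n
is
  A  → β₁ A' | ... | β_n A'
  A' → α₁ A' | ... | α_m A' | ε

L → , L becomes L → , L L'
L → A becomes L → A L'
L → L n , becomes L' → n , L'
Add L' → ε

Productions for other non-terminals are unchanged:
  A → , ,
  A → /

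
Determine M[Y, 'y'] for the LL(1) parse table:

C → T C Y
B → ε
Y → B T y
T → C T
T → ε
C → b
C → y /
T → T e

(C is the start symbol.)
Y → B T y

To find M[Y, 'y'], we find productions for Y where 'y' is in the predict set (PREDICT(N → α) = (FIRST(α) \ {ε}) ∪ (FOLLOW(N) if α ⇒* ε)).

Relevant sets:
  FIRST(B) = { ε }
  FIRST(T) = { 'b', 'e', 'y', ε }

Y → B T y: PREDICT = { 'b', 'e', 'y' }
  'y' is in predict set, so this production goes in M[Y, 'y']

M[Y, 'y'] = Y → B T y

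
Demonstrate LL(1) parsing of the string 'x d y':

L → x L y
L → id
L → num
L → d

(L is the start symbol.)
LL(1) parsing maintains a stack (initially the start symbol over $) and the input. At each step: if the stack top is a terminal, match it against the current input token; if it is a non-terminal N, replace it with the RHS of M[N, lookahead] (the unique production whose predict set contains the lookahead).

Stack is shown with the top on the left.

Stack    Input    Action
------------------------
L $      x d y $  output L → x L y
x L y $  x d y $  match 'x'
L y $    d y $    output L → d
d y $    d y $    match 'd'
y $      y $      match 'y'
$        $        accept

The string is accepted.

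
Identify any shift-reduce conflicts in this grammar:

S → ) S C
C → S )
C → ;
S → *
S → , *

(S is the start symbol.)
No shift-reduce conflicts

A shift-reduce conflict occurs when an LR(0) state has both:
  - a complete (reduce) item [A → α .] (dot at the end), and
  - a shift item [B → β . c γ] (dot before a terminal).

Augment with S' → S and build the canonical LR(0) collection (I0 = CLOSURE({[S' → . S]}), then GOTO on every symbol after a dot until no new states appear). It has 11 states:
  I0: { [S → . ) S C], [S → . *], [S → . , *], [S' → . S] }  — shift
  I1: { [S → ) . S C], [S → . ) S C], [S → . *], [S → . , *] }  — shift
  I2: { [S → * .] }  — reduce
  I3: { [S → , . *] }  — shift
  I4: { [S' → S .] }  — accept
  I5: { [S → , * .] }  — reduce
  I6: { [C → . ;], [C → . S )], [S → ) S . C], [S → . ) S C], [S → . *], [S → . , *] }  — shift
  I7: { [C → ; .] }  — reduce
  I8: { [S → ) S C .] }  — reduce
  I9: { [C → S . )] }  — shift
  I10: { [C → S ) .] }  — reduce

No state contains both a complete item and a shift item.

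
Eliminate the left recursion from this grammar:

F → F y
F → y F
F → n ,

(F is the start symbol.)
F is directly left-recursive. The standard transformation for
  A → A α₁ | ... | A α_m | β₁ | ... | β_n
is
  A  → β₁ A' | ... | β_n A'
  A' → α₁ A' | ... | α_m A' | ε

F → y F becomes F → y F F'
F → n , becomes F → n , F'
F → F y becomes F' → y F'
Add F' → ε

Resulting grammar:
F → y F F'
F → n , F'
F' → y F'
F' → ε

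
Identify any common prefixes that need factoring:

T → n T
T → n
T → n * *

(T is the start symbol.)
Left-factoring is needed when two productions for the same non-terminal
share a common prefix on the right-hand side.

Productions for T:
  T → n T
  T → n
  T → n * *

Found common prefix 'n' in productions for T

Answer: Yes, T has productions with common prefix 'n'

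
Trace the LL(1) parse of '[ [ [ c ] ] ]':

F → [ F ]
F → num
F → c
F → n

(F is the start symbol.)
LL(1) parsing maintains a stack (initially the start symbol over $) and the input. At each step: if the stack top is a terminal, match it against the current input token; if it is a non-terminal N, replace it with the RHS of M[N, lookahead] (the unique production whose predict set contains the lookahead).

Stack is shown with the top on the left.

Stack        Input            Action
------------------------------------
F $          [ [ [ c ] ] ] $  output F → [ F ]
[ F ] $      [ [ [ c ] ] ] $  match '['
F ] $        [ [ c ] ] ] $    output F → [ F ]
[ F ] ] $    [ [ c ] ] ] $    match '['
F ] ] $      [ c ] ] ] $      output F → [ F ]
[ F ] ] ] $  [ c ] ] ] $      match '['
F ] ] ] $    c ] ] ] $        output F → c
c ] ] ] $    c ] ] ] $        match 'c'
] ] ] $      ] ] ] $          match ']'
] ] $        ] ] $            match ']'
] $          ] $              match ']'
$            $                accept

The string is accepted.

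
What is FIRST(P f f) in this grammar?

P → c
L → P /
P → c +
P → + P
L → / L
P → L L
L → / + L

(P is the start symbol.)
FIRST sets of the non-terminals involved (from the grammar, by fixed-point iteration):
  FIRST(P) = { '+', '/', 'c' }

To compute FIRST(P f f), process the symbols left to right:
Symbol P is a non-terminal. Add FIRST(P) \ {ε} = { '+', '/', 'c' }
P is not nullable (ε ∉ FIRST(P)), so stop here.
FIRST(P f f) = { '+', '/', 'c' }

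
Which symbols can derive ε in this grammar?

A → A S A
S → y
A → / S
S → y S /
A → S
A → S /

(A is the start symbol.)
There are no ε-productions, so no non-terminal can derive ε.
No non-terminals are nullable.

Answer: None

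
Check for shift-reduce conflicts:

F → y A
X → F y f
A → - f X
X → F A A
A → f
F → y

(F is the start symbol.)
A shift-reduce conflict occurs when an LR(0) state has both:
  - a complete (reduce) item [A → α .] (dot at the end), and
  - a shift item [B → β . c γ] (dot before a terminal).

Augment with F' → F and build the canonical LR(0) collection (I0 = CLOSURE({[F' → . F]}), then GOTO on every symbol after a dot until no new states appear). It has 13 states:
  I0: { [F → . y A], [F → . y], [F' → . F] }  — shift
  I1: { [F' → F .] }  — accept
  I2: { [A → . - f X], [A → . f], [F → y . A], [F → y .] }  — shift, reduce
  I3: { [A → - . f X] }  — shift
  I4: { [F → y A .] }  — reduce
  I5: { [A → f .] }  — reduce
  I6: { [A → - f . X], [F → . y A], [F → . y], [X → . F A A], [X → . F y f] }  — shift
  I7: { [A → . - f X], [A → . f], [X → F . A A], [X → F . y f] }  — shift
  I8: { [A → - f X .] }  — reduce
  I9: { [A → . - f X], [A → . f], [X → F A . A] }  — shift
  I10: { [X → F y . f] }  — shift
  I11: { [X → F y f .] }  — reduce
  I12: { [X → F A A .] }  — reduce

I2 contains reduce item [F → y .] and shift items [A → . - f X], [A → . f] — shift-reduce conflict.

Answer: Yes — I2: [F → y .] vs [A → . - f X]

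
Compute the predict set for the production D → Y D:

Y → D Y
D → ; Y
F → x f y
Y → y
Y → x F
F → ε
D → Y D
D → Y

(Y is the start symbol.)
{ ';', 'x', 'y' }

PREDICT(D → Y D) = (FIRST(RHS) \ {ε}) ∪ (FOLLOW(D) if ε ∈ FIRST(RHS), i.e. RHS ⇒* ε)
FIRST(Y) = { ';', 'x', 'y' }
FIRST(Y D) = { ';', 'x', 'y' }
ε ∉ FIRST(Y D), so FOLLOW(D) is not added.
PREDICT(D → Y D) = { ';', 'x', 'y' }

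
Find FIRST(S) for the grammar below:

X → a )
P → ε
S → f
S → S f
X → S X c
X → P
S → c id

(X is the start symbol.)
From S → f:
  - f is a terminal: add 'f' and stop
From S → S f:
  - S is the symbol being defined: contributes nothing new
    S is not nullable, so stop
From S → c id:
  - c is a terminal: add 'c' and stop

Collecting: FIRST(S) = { 'c', 'f' }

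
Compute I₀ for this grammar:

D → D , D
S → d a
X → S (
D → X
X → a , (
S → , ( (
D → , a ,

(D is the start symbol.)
{ [D → . , a ,], [D → . D , D], [D → . X], [D' → . D], [S → . , ( (], [S → . d a], [X → . S (], [X → . a , (] }

First, augment the grammar with D' → D
I₀ = CLOSURE({ [D' → . D] }):
  [D' → . D] has the dot before D: add [D → . D , D], [D → . X], [D → . , a ,]
  [D → . X] has the dot before X: add [X → . S (], [X → . a , (]
  [X → . S (] has the dot before S: add [S → . d a], [S → . , ( (]
No further items can be added.

I₀ = { [D → . , a ,], [D → . D , D], [D → . X], [D' → . D], [S → . , ( (], [S → . d a], [X → . S (], [X → . a , (] }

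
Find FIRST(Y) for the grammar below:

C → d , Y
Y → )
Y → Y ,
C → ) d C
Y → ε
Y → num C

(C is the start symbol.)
From Y → ):
  - ')' is a terminal: add ')' and stop
From Y → Y ,:
  - Y is the symbol being defined: contributes nothing new
    Y is nullable, so continue to the next symbol
  - ',' is a terminal: add ',' and stop
From Y → ε:
  - ε-production, so ε ∈ FIRST(Y)
From Y → num C:
  - num is a terminal: add 'num' and stop

Collecting: FIRST(Y) = { ')', ',', 'num', ε }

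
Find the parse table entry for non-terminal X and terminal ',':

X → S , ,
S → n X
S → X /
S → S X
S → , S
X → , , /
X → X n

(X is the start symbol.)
X → S , ,, X → , , /, X → X n

To find M[X, ','], we find productions for X where ',' is in the predict set (PREDICT(N → α) = (FIRST(α) \ {ε}) ∪ (FOLLOW(N) if α ⇒* ε)).

Relevant sets:
  FIRST(S) = { ',', 'n' }
  FIRST(X) = { ',', 'n' }

X → S , ,: PREDICT = { ',', 'n' }
  ',' is in predict set, so this production goes in M[X, ',']
X → , , /: PREDICT = { ',' }
  ',' is in predict set, so this production goes in M[X, ',']
X → X n: PREDICT = { ',', 'n' }
  ',' is in predict set, so this production goes in M[X, ',']

M[X, ','] = X → S , ,, X → , , /, X → X n  (a multiply-defined cell — the grammar is not LL(1))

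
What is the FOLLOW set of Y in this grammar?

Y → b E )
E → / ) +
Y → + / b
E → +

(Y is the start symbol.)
{ $ }

Y is the start symbol, so $ ∈ FOLLOW(Y).
Y does not occur on any right-hand side.

Taking the union: FOLLOW(Y) = { $ }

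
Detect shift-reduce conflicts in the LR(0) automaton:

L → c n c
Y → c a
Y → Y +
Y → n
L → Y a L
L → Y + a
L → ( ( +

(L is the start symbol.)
Augment with L' → L and build the canonical LR(0) collection (I0 = CLOSURE({[L' → . L]}), then GOTO on every symbol after a dot until no new states appear). It has 15 states:
  I0: { [L → . ( ( +], [L → . Y + a], [L → . Y a L], [L → . c n c], [L' → . L], [Y → . Y +], [Y → . c a], [Y → . n] }  — shift
  I1: { [L → ( . ( +] }  — shift
  I2: { [L' → L .] }  — accept
  I3: { [L → Y . + a], [L → Y . a L], [Y → Y . +] }  — shift
  I4: { [L → c . n c], [Y → c . a] }  — shift
  I5: { [Y → n .] }  — reduce
  I6: { [Y → c a .] }  — reduce
  I7: { [L → c n . c] }  — shift
  I8: { [L → c n c .] }  — reduce
  I9: { [L → Y + . a], [Y → Y + .] }  — shift, reduce
  I10: { [L → . ( ( +], [L → . Y + a], [L → . Y a L], [L → . c n c], [L → Y a . L], [Y → . Y +], [Y → . c a], [Y → . n] }  — shift
  I11: { [L → Y a L .] }  — reduce
  I12: { [L → Y + a .] }  — reduce
  I13: { [L → ( ( . +] }  — shift
  I14: { [L → ( ( + .] }  — reduce

I9 contains reduce item [Y → Y + .] and shift item [L → Y + . a] — shift-reduce conflict.

Answer: Yes — I9: [Y → Y + .] vs [L → Y + . a]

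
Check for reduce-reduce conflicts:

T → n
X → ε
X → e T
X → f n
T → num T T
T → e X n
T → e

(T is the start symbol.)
Yes — I2: [T → e .] vs [X → .]

Augment with T' → T and build the canonical LR(0) collection (I0 = CLOSURE({[T' → . T]}), then GOTO on every symbol after a dot until no new states appear). It has 13 states:
  I0: { [T → . e X n], [T → . e], [T → . n], [T → . num T T], [T' → . T] }  — shift
  I1: { [T' → T .] }  — accept
  I2: { [T → e . X n], [T → e .], [X → . e T], [X → . f n], [X → .] }  — shift, 2 reduces
  I3: { [T → n .] }  — reduce
  I4: { [T → . e X n], [T → . e], [T → . n], [T → . num T T], [T → num . T T] }  — shift
  I5: { [T → . e X n], [T → . e], [T → . n], [T → . num T T], [T → num T . T] }  — shift
  I6: { [T → num T T .] }  — reduce
  I7: { [T → e X . n] }  — shift
  I8: { [T → . e X n], [T → . e], [T → . n], [T → . num T T], [X → e . T] }  — shift
  I9: { [X → f . n] }  — shift
  I10: { [X → f n .] }  — reduce
  I11: { [X → e T .] }  — reduce
  I12: { [T → e X n .] }  — reduce

I2 contains complete items [T → e .], [X → .] — reduce-reduce conflict.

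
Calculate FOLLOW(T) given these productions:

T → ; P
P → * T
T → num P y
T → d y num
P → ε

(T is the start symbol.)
{ $, 'y' }

To compute FOLLOW(T), find every occurrence of T on a right-hand side N → α T β: add FIRST(β) \ {ε}, and if β is empty or nullable also add FOLLOW(N). Iterate to a fixed point.

T is the start symbol, so $ ∈ FOLLOW(T).
In P → * T: T is at the end, add FOLLOW(P)

The FOLLOW sets referred to above (computed the same way, to a fixed point):
  FOLLOW(P) = { $, 'y' }

Taking the union: FOLLOW(T) = { $, 'y' }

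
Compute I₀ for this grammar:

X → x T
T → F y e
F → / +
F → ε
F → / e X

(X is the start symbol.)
First, augment the grammar with X' → X
I₀ = CLOSURE({ [X' → . X] }):
  [X' → . X] has the dot before X: add [X → . x T]
No further items can be added.

I₀ = { [X → . x T], [X' → . X] }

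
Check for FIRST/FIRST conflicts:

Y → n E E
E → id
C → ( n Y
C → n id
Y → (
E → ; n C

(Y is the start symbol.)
No FIRST/FIRST conflicts.

A FIRST/FIRST conflict occurs when two productions N → α and N → β for the same non-terminal have FIRST(α) ∩ FIRST(β) ≠ ∅ (with ε ∈ FIRST of a nullable right-hand side, so two nullable alternatives also conflict).

Productions for Y:
  Y → n E E: FIRST = { 'n' }
  Y → (: FIRST = { '(' }
Productions for E:
  E → id: FIRST = { 'id' }
  E → ; n C: FIRST = { ';' }
Productions for C:
  C → ( n Y: FIRST = { '(' }
  C → n id: FIRST = { 'n' }

All alternatives of each non-terminal have pairwise disjoint FIRST sets.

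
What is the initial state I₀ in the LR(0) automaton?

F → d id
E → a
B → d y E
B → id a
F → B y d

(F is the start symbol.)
{ [B → . d y E], [B → . id a], [F → . B y d], [F → . d id], [F' → . F] }

First, augment the grammar with F' → F
I₀ = CLOSURE({ [F' → . F] }):
  [F' → . F] has the dot before F: add [F → . d id], [F → . B y d]
  [F → . B y d] has the dot before B: add [B → . d y E], [B → . id a]
No further items can be added.

I₀ = { [B → . d y E], [B → . id a], [F → . B y d], [F → . d id], [F' → . F] }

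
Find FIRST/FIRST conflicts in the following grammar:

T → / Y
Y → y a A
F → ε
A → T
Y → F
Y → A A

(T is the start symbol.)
A FIRST/FIRST conflict occurs when two productions N → α and N → β for the same non-terminal have FIRST(α) ∩ FIRST(β) ≠ ∅ (with ε ∈ FIRST of a nullable right-hand side, so two nullable alternatives also conflict).

FIRST sets of the non-terminals at (or reachable through a nullable prefix from) the front of some alternative:
  FIRST(F) = { ε }
  FIRST(A) = { '/' }

Productions for Y:
  Y → y a A: FIRST = { 'y' }
  Y → F: FIRST = { ε }
  Y → A A: FIRST = { '/' }
T, F, A have only one production, so no FIRST/FIRST conflict is possible there.

All alternatives of each non-terminal have pairwise disjoint FIRST sets.

Answer: No FIRST/FIRST conflicts.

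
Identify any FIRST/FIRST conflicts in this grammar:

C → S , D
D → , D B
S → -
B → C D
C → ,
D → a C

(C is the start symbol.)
No FIRST/FIRST conflicts.

FIRST sets of the non-terminals at (or reachable through a nullable prefix from) the front of some alternative:
  FIRST(S) = { '-' }

Productions for C:
  C → S , D: FIRST = { '-' }
  C → ,: FIRST = { ',' }
Productions for D:
  D → , D B: FIRST = { ',' }
  D → a C: FIRST = { 'a' }
S, B have only one production, so no FIRST/FIRST conflict is possible there.

All alternatives of each non-terminal have pairwise disjoint FIRST sets.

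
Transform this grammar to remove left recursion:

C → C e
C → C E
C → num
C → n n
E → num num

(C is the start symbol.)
C is directly left-recursive. The standard transformation for
  A → A α₁ | ... | A α_m | β₁ | ... | β_n
is
  A  → β₁ A' | ... | β_n A'
  A' → α₁ A' | ... | α_m A' | ε

C → num becomes C → num C'
C → n n becomes C → n n C'
C → C e becomes C' → e C'
C → C E becomes C' → E C'
Add C' → ε

Productions for other non-terminals are unchanged:
  E → num num

Resulting grammar:
C → num C'
C → n n C'
C' → e C'
C' → E C'
C' → ε
E → num num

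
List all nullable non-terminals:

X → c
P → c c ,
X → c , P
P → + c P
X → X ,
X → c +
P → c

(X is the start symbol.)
None

There are no ε-productions, so no non-terminal can derive ε.
No non-terminals are nullable.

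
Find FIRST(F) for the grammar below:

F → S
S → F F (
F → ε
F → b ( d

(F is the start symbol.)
FIRST sets of the other non-terminals involved (by the same procedure, iterated to a fixed point):
  FIRST(S) = { '(', 'b' }

From F → S:
  - S is a non-terminal: add FIRST(S) \ {ε} = { '(', 'b' }
    S is not nullable, so stop
From F → ε:
  - ε-production, so ε ∈ FIRST(F)
From F → b ( d:
  - b is a terminal: add 'b' and stop

Collecting: FIRST(F) = { '(', 'b', ε }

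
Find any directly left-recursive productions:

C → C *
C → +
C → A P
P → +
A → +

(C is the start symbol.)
Direct left recursion occurs when N → N α for some non-terminal N (the right-hand side begins with the left-hand side itself).

C → C *: LEFT RECURSIVE (starts with C)
C → +: starts with '+'
C → A P: starts with A
P → +: starts with '+'
A → +: starts with '+'

The grammar has direct left recursion on: C.

Answer: Yes, C is left-recursive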